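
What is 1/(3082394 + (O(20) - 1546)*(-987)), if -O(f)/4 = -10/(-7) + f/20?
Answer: 1/4617884 ≈ 2.1655e-7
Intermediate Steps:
O(f) = -40/7 - f/5 (O(f) = -4*(-10/(-7) + f/20) = -4*(-10*(-⅐) + f*(1/20)) = -4*(10/7 + f/20) = -40/7 - f/5)
1/(3082394 + (O(20) - 1546)*(-987)) = 1/(3082394 + ((-40/7 - ⅕*20) - 1546)*(-987)) = 1/(3082394 + ((-40/7 - 4) - 1546)*(-987)) = 1/(3082394 + (-68/7 - 1546)*(-987)) = 1/(3082394 - 10890/7*(-987)) = 1/(3082394 + 1535490) = 1/4617884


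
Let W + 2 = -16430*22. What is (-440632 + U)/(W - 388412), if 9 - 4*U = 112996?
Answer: 1875515/2999496 ≈ 0.62528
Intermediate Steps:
U = -112987/4 (U = 9/4 - ¼*112996 = 9/4 - 28249 = -112987/4 ≈ -28247.)
W = -361462 (W = -2 - 16430*22 = -2 - 361460 = -361462)
(-440632 + U)/(W - 388412) = (-440632 - 112987/4)/(-361462 - 388412) = -1875515/4/(-749874) = -1875515/4*(-1/749874) = 1875515/2999496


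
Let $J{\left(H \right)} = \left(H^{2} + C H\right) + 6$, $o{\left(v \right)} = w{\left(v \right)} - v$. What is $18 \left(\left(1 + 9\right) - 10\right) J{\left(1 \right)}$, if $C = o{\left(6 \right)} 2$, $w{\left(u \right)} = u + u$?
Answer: $0$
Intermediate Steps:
$w{\left(u \right)} = 2 u$
$o{\left(v \right)} = v$ ($o{\left(v \right)} = 2 v - v = v$)
$C = 12$ ($C = 6 \cdot 2 = 12$)
$J{\left(H \right)} = 6 + H^{2} + 12 H$ ($J{\left(H \right)} = \left(H^{2} + 12 H\right) + 6 = 6 + H^{2} + 12 H$)
$18 \left(\left(1 + 9\right) - 10\right) J{\left(1 \right)} = 18 \left(\left(1 + 9\right) - 10\right) \left(6 + 1^{2} + 12 \cdot 1\right) = 18 \left(10 - 10\right) \left(6 + 1 + 12\right) = 18 \cdot 0 \cdot 19 = 0 \cdot 19 = 0$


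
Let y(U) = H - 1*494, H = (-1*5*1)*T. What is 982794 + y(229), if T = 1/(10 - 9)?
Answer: 982295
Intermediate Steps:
T = 1 (T = 1/1 = 1)
H = -5 (H = (-1*5*1)*1 = -5*1*1 = -5*1 = -5)
y(U) = -499 (y(U) = -5 - 1*494 = -5 - 494 = -499)
982794 + y(229) = 982794 - 499 = 982295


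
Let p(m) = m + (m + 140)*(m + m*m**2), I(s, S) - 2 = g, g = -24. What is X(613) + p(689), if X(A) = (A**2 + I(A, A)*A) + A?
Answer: 271152550267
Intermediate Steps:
I(s, S) = -22 (I(s, S) = 2 - 24 = -22)
p(m) = m + (140 + m)*(m + m**3)
X(A) = A**2 - 21*A (X(A) = (A**2 - 22*A) + A = A**2 - 21*A)
X(613) + p(689) = 613*(-21 + 613) + 689*(141 + 689 + 689**3 + 140*689**2) = 613*592 + 689*(141 + 689 + 327082769 + 140*474721) = 362896 + 689*(141 + 689 + 327082769 + 66460940) = 362896 + 689*393544539 = 362896 + 271152187371 = 271152550267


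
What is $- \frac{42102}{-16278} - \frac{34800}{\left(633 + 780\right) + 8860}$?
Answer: $- \frac{22326759}{27870649} \approx -0.80108$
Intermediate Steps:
$- \frac{42102}{-16278} - \frac{34800}{\left(633 + 780\right) + 8860} = \left(-42102\right) \left(- \frac{1}{16278}\right) - \frac{34800}{1413 + 8860} = \frac{7017}{2713} - \frac{34800}{10273} = - \frac{22326759}{27870649}$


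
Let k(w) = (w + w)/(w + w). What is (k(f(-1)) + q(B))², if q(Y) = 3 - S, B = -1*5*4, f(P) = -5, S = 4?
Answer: 0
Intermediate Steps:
B = -20 (B = -5*4 = -20)
q(Y) = -1 (q(Y) = 3 - 1*4 = 3 - 4 = -1)
k(w) = 1 (k(w) = (2*w)/((2*w)) = (2*w)*(1/(2*w)) = 1)
(k(f(-1)) + q(B))² = (1 - 1)² = 0² = 0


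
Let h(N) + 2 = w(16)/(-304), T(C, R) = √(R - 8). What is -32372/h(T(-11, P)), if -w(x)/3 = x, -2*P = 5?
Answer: 615068/35 ≈ 17573.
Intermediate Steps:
P = -5/2 (P = -½*5 = -5/2 ≈ -2.5000)
w(x) = -3*x
T(C, R) = √(-8 + R)
h(N) = -35/19 (h(N) = -2 - 3*16/(-304) = -2 - 48*(-1/304) = -2 + 3/19 = -35/19)
-32372/h(T(-11, P)) = -32372/(-35/19) = -32372*(-19/35) = 615068/35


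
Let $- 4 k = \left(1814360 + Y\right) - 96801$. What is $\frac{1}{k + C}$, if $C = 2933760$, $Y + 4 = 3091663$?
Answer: $\frac{2}{3462911} \approx 5.7755 \cdot 10^{-7}$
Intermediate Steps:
$Y = 3091659$ ($Y = -4 + 3091663 = 3091659$)
$k = - \frac{2404609}{2}$ ($k = - \frac{\left(1814360 + 3091659\right) - 96801}{4} = - \frac{4906019 - 96801}{4} = \left(- \frac{1}{4}\right) 4809218 = - \frac{2404609}{2} \approx -1.2023 \cdot 10^{6}$)
$\frac{1}{k + C} = \frac{1}{- \frac{2404609}{2} + 2933760} = \frac{1}{\frac{3462911}{2}} = \frac{2}{3462911}$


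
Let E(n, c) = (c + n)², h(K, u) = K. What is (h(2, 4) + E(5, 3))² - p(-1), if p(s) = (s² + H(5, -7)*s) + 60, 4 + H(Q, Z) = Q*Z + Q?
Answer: 4261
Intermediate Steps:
H(Q, Z) = -4 + Q + Q*Z (H(Q, Z) = -4 + (Q*Z + Q) = -4 + (Q + Q*Z) = -4 + Q + Q*Z)
p(s) = 60 + s² - 34*s (p(s) = (s² + (-4 + 5 + 5*(-7))*s) + 60 = (s² + (-4 + 5 - 35)*s) + 60 = (s² - 34*s) + 60 = 60 + s² - 34*s)
(h(2, 4) + E(5, 3))² - p(-1) = (2 + (3 + 5)²)² - (60 + (-1)² - 34*(-1)) = (2 + 8²)² - (60 + 1 + 34) = (2 + 64)² - 1*95 = 66² - 95 = 4356 - 95 = 4261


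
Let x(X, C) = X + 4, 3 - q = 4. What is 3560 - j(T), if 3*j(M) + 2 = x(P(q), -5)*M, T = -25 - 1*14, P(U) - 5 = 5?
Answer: 11228/3 ≈ 3742.7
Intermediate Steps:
q = -1 (q = 3 - 1*4 = 3 - 4 = -1)
P(U) = 10 (P(U) = 5 + 5 = 10)
x(X, C) = 4 + X
T = -39 (T = -25 - 14 = -39)
j(M) = -2/3 + 14*M/3 (j(M) = -2/3 + ((4 + 10)*M)/3 = -2/3 + (14*M)/3 = -2/3 + 14*M/3)
3560 - j(T) = 3560 - (-2/3 + (14/3)*(-39)) = 3560 - (-2/3 - 182) = 3560 - 1*(-548/3) = 3560 + 548/3 = 11228/3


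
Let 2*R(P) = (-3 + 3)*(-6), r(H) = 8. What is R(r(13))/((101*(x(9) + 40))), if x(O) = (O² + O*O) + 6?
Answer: 0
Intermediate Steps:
R(P) = 0 (R(P) = ((-3 + 3)*(-6))/2 = (0*(-6))/2 = (½)*0 = 0)
x(O) = 6 + 2*O² (x(O) = (O² + O²) + 6 = 2*O² + 6 = 6 + 2*O²)
R(r(13))/((101*(x(9) + 40))) = 0/((101*((6 + 2*9²) + 40))) = 0/((101*((6 + 2*81) + 40))) = 0/((101*((6 + 162) + 40))) = 0/((101*(168 + 40))) = 0/((101*208)) = 0/21008 = 0*(1/21008) = 0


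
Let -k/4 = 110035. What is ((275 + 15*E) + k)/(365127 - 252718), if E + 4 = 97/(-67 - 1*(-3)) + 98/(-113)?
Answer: -3181796095/812941888 ≈ -3.9139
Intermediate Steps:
k = -440140 (k = -4*110035 = -440140)
E = -46161/7232 (E = -4 + (97/(-67 - 1*(-3)) + 98/(-113)) = -4 + (97/(-67 + 3) + 98*(-1/113)) = -4 + (97/(-64) - 98/113) = -4 + (97*(-1/64) - 98/113) = -4 + (-97/64 - 98/113) = -4 - 17233/7232 = -46161/7232 ≈ -6.3829)
((275 + 15*E) + k)/(365127 - 252718) = ((275 + 15*(-46161/7232)) - 440140)/(365127 - 252718) = ((275 - 692415/7232) - 440140)/112409 = (1296385/7232 - 440140)*(1/112409) = -3181796095/7232*1/112409 = -3181796095/812941888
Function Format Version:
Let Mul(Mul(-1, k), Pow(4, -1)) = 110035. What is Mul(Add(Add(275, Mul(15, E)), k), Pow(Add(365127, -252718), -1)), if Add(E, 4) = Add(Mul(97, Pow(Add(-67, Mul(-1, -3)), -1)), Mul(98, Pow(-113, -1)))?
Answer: Rational(-3181796095, 812941888) ≈ -3.9139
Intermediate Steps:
k = -440140 (k = Mul(-4, 110035) = -440140)
E = Rational(-46161, 7232) (E = Add(-4, Add(Mul(97, Pow(Add(-67, Mul(-1, -3)), -1)), Mul(98, Pow(-113, -1)))) = Add(-4, Add(Mul(97, Pow(Add(-67, 3), -1)), Mul(98, Rational(-1, 113)))) = Add(-4, Add(Mul(97, Pow(-64, -1)), Rational(-98, 113))) = Add(-4, Add(Mul(97, Rational(-1, 64)), Rational(-98, 113))) = Add(-4, Add(Rational(-97, 64), Rational(-98, 113))) = Add(-4, Rational(-17233, 7232)) = Rational(-46161, 7232) ≈ -6.3829)
Mul(Add(Add(275, Mul(15, E)), k), Pow(Add(365127, -252718), -1)) = Mul(Add(Add(275, Mul(15, Rational(-46161, 7232))), -440140), Pow(Add(365127, -252718), -1)) = Mul(Add(Add(275, Rational(-692415, 7232)), -440140), Pow(112409, -1)) = Mul(Add(Rational(1296385, 7232), -440140), Rational(1, 112409)) = Mul(Rational(-3181796095, 7232), Rational(1, 112409)) = Rational(-3181796095, 812941888)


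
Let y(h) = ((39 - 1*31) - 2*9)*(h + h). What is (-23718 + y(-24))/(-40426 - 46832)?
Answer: 3873/14543 ≈ 0.26631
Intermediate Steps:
y(h) = -20*h (y(h) = ((39 - 31) - 18)*(2*h) = (8 - 18)*(2*h) = -20*h)
(-23718 + y(-24))/(-40426 - 46832) = (-23718 - 20*(-24))/(-40426 - 46832) = (-23718 + 480)/(-87258) = -23238*(-1/87258) = 3873/14543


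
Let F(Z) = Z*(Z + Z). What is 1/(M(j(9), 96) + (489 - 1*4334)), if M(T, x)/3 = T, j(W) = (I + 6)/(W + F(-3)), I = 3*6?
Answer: -3/11527 ≈ -0.00026026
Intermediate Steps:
F(Z) = 2*Z² (F(Z) = Z*(2*Z) = 2*Z²)
I = 18
j(W) = 24/(18 + W) (j(W) = (18 + 6)/(W + 2*(-3)²) = 24/(W + 2*9) = 24/(W + 18) = 24/(18 + W))
M(T, x) = 3*T
1/(M(j(9), 96) + (489 - 1*4334)) = 1/(3*(24/(18 + 9)) + (489 - 1*4334)) = 1/(3*(24/27) + (489 - 4334)) = 1/(3*(24*(1/27)) - 3845) = 1/(3*(8/9) - 3845) = 1/(8/3 - 3845) = 1/(-11527/3) = -3/11527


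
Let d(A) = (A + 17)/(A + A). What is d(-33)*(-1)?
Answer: -8/33 ≈ -0.24242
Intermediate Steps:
d(A) = (17 + A)/(2*A) (d(A) = (17 + A)/((2*A)) = (17 + A)*(1/(2*A)) = (17 + A)/(2*A))
d(-33)*(-1) = ((½)*(17 - 33)/(-33))*(-1) = ((½)*(-1/33)*(-16))*(-1) = (8/33)*(-1) = -8/33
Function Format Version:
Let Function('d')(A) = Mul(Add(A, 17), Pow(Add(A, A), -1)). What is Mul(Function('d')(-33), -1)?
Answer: Rational(-8, 33) ≈ -0.24242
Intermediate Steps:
Function('d')(A) = Mul(Rational(1, 2), Pow(A, -1), Add(17, A)) (Function('d')(A) = Mul(Add(17, A), Pow(Mul(2, A), -1)) = Mul(Add(17, A), Mul(Rational(1, 2), Pow(A, -1))) = Mul(Rational(1, 2), Pow(A, -1), Add(17, A)))
Mul(Function('d')(-33), -1) = Mul(Mul(Rational(1, 2), Pow(-33, -1), Add(17, -33)), -1) = Mul(Mul(Rational(1, 2), Rational(-1, 33), -16), -1) = Mul(Rational(8, 33), -1) = Rational(-8, 33)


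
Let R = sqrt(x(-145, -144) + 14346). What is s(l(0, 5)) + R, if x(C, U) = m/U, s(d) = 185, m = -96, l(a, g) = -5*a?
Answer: 185 + 4*sqrt(8070)/3 ≈ 304.78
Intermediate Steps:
x(C, U) = -96/U
R = 4*sqrt(8070)/3 (R = sqrt(-96/(-144) + 14346) = sqrt(-96*(-1/144) + 14346) = sqrt(2/3 + 14346) = sqrt(43040/3) = 4*sqrt(8070)/3 ≈ 119.78)
s(l(0, 5)) + R = 185 + 4*sqrt(8070)/3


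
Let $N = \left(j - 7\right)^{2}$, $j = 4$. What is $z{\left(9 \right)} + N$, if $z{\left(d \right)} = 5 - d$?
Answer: $5$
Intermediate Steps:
$N = 9$ ($N = \left(4 - 7\right)^{2} = \left(-3\right)^{2} = 9$)
$z{\left(9 \right)} + N = \left(5 - 9\right) + 9 = -4 + 9 = 5$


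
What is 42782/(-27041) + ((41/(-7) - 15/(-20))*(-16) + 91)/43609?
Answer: -265858553/168461567 ≈ -1.5782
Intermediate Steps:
42782/(-27041) + ((41/(-7) - 15/(-20))*(-16) + 91)/43609 = 42782*(-1/27041) + ((41*(-⅐) - 15*(-1/20))*(-16) + 91)*(1/43609) = -42782/27041 + ((-41/7 + ¾)*(-16) + 91)*(1/43609) = -42782/27041 + (-143/28*(-16) + 91)*(1/43609) = -42782/27041 + (572/7 + 91)*(1/43609) = -42782/27041 + (1209/7)*(1/43609) = -42782/27041 + 1209/305263 = -265858553/168461567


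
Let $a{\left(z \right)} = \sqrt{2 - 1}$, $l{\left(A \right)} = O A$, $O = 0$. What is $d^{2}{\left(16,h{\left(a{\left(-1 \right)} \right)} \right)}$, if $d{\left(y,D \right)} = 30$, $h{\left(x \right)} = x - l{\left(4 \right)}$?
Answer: $900$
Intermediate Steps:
$l{\left(A \right)} = 0$ ($l{\left(A \right)} = 0 A = 0$)
$a{\left(z \right)} = 1$ ($a{\left(z \right)} = \sqrt{1} = 1$)
$h{\left(x \right)} = x$ ($h{\left(x \right)} = x - 0 = x + 0 = x$)
$d^{2}{\left(16,h{\left(a{\left(-1 \right)} \right)} \right)} = 30^{2} = 900$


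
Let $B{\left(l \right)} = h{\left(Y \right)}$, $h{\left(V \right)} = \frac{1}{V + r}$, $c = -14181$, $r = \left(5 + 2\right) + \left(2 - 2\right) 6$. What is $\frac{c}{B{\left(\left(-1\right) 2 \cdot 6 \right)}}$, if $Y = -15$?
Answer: $113448$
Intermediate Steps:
$r = 7$ ($r = 7 + 0 \cdot 6 = 7 + 0 = 7$)
$h{\left(V \right)} = \frac{1}{7 + V}$ ($h{\left(V \right)} = \frac{1}{V + 7} = \frac{1}{7 + V}$)
$B{\left(l \right)} = - \frac{1}{8}$ ($B{\left(l \right)} = \frac{1}{7 - 15} = \frac{1}{-8} = - \frac{1}{8}$)
$\frac{c}{B{\left(\left(-1\right) 2 \cdot 6 \right)}} = - \frac{14181}{- \frac{1}{8}} = \left(-14181\right) \left(-8\right) = 113448$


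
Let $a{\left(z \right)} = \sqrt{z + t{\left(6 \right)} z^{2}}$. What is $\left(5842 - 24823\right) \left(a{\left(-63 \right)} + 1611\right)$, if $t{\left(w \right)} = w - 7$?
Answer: $-30578391 - 455544 i \sqrt{7} \approx -3.0578 \cdot 10^{7} - 1.2053 \cdot 10^{6} i$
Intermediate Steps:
$t{\left(w \right)} = -7 + w$
$a{\left(z \right)} = \sqrt{z - z^{2}}$ ($a{\left(z \right)} = \sqrt{z + \left(-7 + 6\right) z^{2}} = \sqrt{z - z^{2}}$)
$\left(5842 - 24823\right) \left(a{\left(-63 \right)} + 1611\right) = \left(5842 - 24823\right) \left(\sqrt{- 63 \left(1 - -63\right)} + 1611\right) = - 18981 \left(\sqrt{- 63 \left(1 + 63\right)} + 1611\right) = - 18981 \left(\sqrt{\left(-63\right) 64} + 1611\right) = - 18981 \left(\sqrt{-4032} + 1611\right) = - 18981 \left(24 i \sqrt{7} + 1611\right) = - 18981 \left(1611 + 24 i \sqrt{7}\right) = -30578391 - 455544 i \sqrt{7}$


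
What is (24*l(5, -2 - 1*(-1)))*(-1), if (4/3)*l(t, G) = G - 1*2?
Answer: 54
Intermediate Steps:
l(t, G) = -3/2 + 3*G/4 (l(t, G) = 3*(G - 1*2)/4 = 3*(G - 2)/4 = 3*(-2 + G)/4 = -3/2 + 3*G/4)
(24*l(5, -2 - 1*(-1)))*(-1) = (24*(-3/2 + 3*(-2 - 1*(-1))/4))*(-1) = (24*(-3/2 + 3*(-2 + 1)/4))*(-1) = (24*(-3/2 + (¾)*(-1)))*(-1) = (24*(-3/2 - ¾))*(-1) = (24*(-9/4))*(-1) = -54*(-1) = 54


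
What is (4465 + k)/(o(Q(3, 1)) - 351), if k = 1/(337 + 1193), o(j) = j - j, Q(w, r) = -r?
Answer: -6831451/537030 ≈ -12.721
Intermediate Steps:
o(j) = 0
k = 1/1530 ≈ 0.00065359
(4465 + k)/(o(Q(3, 1)) - 351) = (4465 + 1/1530)/(0 - 351) = (6831451/1530)/(-351) = (6831451/1530)*(-1/351) = -6831451/537030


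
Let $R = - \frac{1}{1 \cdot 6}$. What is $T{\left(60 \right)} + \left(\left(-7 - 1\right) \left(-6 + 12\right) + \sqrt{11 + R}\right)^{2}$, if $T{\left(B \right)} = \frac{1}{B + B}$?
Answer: $\frac{277781}{120} - 16 \sqrt{390} \approx 1998.9$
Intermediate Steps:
$R = - \frac{1}{6} \approx -0.16667$
$T{\left(B \right)} = \frac{1}{2 B}$
$T{\left(60 \right)} + \left(\left(-7 - 1\right) \left(-6 + 12\right) + \sqrt{11 + R}\right)^{2} = \frac{1}{2 \cdot 60} + \left(\left(-7 - 1\right) \left(-6 + 12\right) + \sqrt{11 - \frac{1}{6}}\right)^{2} = \frac{1}{2} \cdot \frac{1}{60} + \left(\left(-8\right) 6 + \sqrt{\frac{65}{6}}\right)^{2} = \frac{1}{120} + \left(-48 + \frac{\sqrt{390}}{6}\right)^{2}$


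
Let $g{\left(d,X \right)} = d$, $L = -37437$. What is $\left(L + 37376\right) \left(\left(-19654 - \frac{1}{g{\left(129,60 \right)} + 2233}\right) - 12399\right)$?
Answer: $\frac{4618260407}{2362} \approx 1.9552 \cdot 10^{6}$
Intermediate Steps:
$\left(L + 37376\right) \left(\left(-19654 - \frac{1}{g{\left(129,60 \right)} + 2233}\right) - 12399\right) = \left(-37437 + 37376\right) \left(\left(-19654 - \frac{1}{129 + 2233}\right) - 12399\right) = - 61 \left(\left(-19654 - \frac{1}{2362}\right) - 12399\right) = - 61 \left(- \frac{46422749}{2362} - 12399\right) = \left(-61\right) \left(- \frac{75709187}{2362}\right) = \frac{4618260407}{2362}$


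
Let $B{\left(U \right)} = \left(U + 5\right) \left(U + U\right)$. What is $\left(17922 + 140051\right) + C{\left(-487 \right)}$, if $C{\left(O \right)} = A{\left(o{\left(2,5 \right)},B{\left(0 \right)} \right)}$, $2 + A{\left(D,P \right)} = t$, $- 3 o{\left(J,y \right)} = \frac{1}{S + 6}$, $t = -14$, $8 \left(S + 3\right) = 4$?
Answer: $157957$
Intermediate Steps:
$S = - \frac{5}{2}$ ($S = -3 + \frac{1}{8} \cdot 4 = -3 + \frac{1}{2} = - \frac{5}{2} \approx -2.5$)
$o{\left(J,y \right)} = - \frac{2}{21}$ ($o{\left(J,y \right)} = - \frac{1}{3 \left(- \frac{5}{2} + 6\right)} = - \frac{1}{3 \cdot \frac{7}{2}} = \left(- \frac{1}{3}\right) \frac{2}{7} = - \frac{2}{21}$)
$B{\left(U \right)} = 2 U \left(5 + U\right)$ ($B{\left(U \right)} = \left(5 + U\right) 2 U = 2 U \left(5 + U\right)$)
$A{\left(D,P \right)} = -16$ ($A{\left(D,P \right)} = -2 - 14 = -16$)
$C{\left(O \right)} = -16$
$\left(17922 + 140051\right) + C{\left(-487 \right)} = \left(17922 + 140051\right) - 16 = 157973 - 16 = 157957$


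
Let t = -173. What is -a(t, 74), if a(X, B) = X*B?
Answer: 12802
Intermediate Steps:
a(X, B) = B*X
-a(t, 74) = -74*(-173) = -1*(-12802) = 12802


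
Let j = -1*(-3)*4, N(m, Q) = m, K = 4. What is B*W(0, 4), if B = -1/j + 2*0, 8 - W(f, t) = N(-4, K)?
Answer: -1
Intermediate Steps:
j = 12 (j = 3*4 = 12)
W(f, t) = 12 (W(f, t) = 8 - 1*(-4) = 8 + 4 = 12)
B = -1/12 (B = -1/12 + 2*0 = -1*1/12 + 0 = -1/12 + 0 = -1/12 ≈ -0.083333)
B*W(0, 4) = -1/12*12 = -1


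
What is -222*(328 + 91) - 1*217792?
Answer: -310810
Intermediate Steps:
-222*(328 + 91) - 1*217792 = -222*419 - 217792 = -93018 - 217792 = -310810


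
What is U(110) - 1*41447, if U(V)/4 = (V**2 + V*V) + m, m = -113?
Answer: 54901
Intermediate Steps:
U(V) = -452 + 8*V**2 (U(V) = 4*((V**2 + V*V) - 113) = 4*((V**2 + V**2) - 113) = 4*(2*V**2 - 113) = 4*(-113 + 2*V**2) = -452 + 8*V**2)
U(110) - 1*41447 = (-452 + 8*110**2) - 1*41447 = (-452 + 8*12100) - 41447 = (-452 + 96800) - 41447 = 96348 - 41447 = 54901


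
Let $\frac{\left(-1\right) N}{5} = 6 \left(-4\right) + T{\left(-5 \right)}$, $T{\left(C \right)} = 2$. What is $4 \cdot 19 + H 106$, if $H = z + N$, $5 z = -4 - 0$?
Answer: $\frac{58256}{5} \approx 11651.0$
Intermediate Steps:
$z = - \frac{4}{5}$ ($z = \frac{-4 - 0}{5} = \frac{-4 + 0}{5} = \frac{1}{5} \left(-4\right) = - \frac{4}{5} \approx -0.8$)
$N = 110$ ($N = - 5 \left(6 \left(-4\right) + 2\right) = - 5 \left(-24 + 2\right) = \left(-5\right) \left(-22\right) = 110$)
$H = \frac{546}{5}$ ($H = - \frac{4}{5} + 110 = \frac{546}{5} \approx 109.2$)
$4 \cdot 19 + H 106 = 4 \cdot 19 + \frac{546}{5} \cdot 106 = 76 + \frac{57876}{5} = \frac{58256}{5}$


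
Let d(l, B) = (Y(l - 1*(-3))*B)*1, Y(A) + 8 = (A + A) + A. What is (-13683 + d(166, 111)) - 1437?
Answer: 40269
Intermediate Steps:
Y(A) = -8 + 3*A (Y(A) = -8 + ((A + A) + A) = -8 + (2*A + A) = -8 + 3*A)
d(l, B) = B*(1 + 3*l) (d(l, B) = ((-8 + 3*(l - 1*(-3)))*B)*1 = ((-8 + 3*(l + 3))*B)*1 = ((-8 + 3*(3 + l))*B)*1 = ((-8 + (9 + 3*l))*B)*1 = ((1 + 3*l)*B)*1 = (B*(1 + 3*l))*1 = B*(1 + 3*l))
(-13683 + d(166, 111)) - 1437 = (-13683 + 111*(1 + 3*166)) - 1437 = (-13683 + 111*(1 + 498)) - 1437 = (-13683 + 111*499) - 1437 = (-13683 + 55389) - 1437 = 41706 - 1437 = 40269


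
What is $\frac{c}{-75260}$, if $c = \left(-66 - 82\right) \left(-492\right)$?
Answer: $- \frac{18204}{18815} \approx -0.96753$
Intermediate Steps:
$c = 72816$ ($c = \left(-66 - 82\right) \left(-492\right) = \left(-148\right) \left(-492\right) = 72816$)
$\frac{c}{-75260} = \frac{72816}{-75260} = 72816 \left(- \frac{1}{75260}\right) = - \frac{18204}{18815}$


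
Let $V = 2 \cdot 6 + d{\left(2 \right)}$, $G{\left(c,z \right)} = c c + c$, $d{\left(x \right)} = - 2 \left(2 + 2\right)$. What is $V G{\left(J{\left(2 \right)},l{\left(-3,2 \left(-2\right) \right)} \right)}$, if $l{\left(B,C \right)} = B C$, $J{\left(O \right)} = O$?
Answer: $24$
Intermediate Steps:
$d{\left(x \right)} = -8$ ($d{\left(x \right)} = \left(-2\right) 4 = -8$)
$G{\left(c,z \right)} = c + c^{2}$ ($G{\left(c,z \right)} = c^{2} + c = c + c^{2}$)
$V = 4$ ($V = 2 \cdot 6 - 8 = 12 - 8 = 4$)
$V G{\left(J{\left(2 \right)},l{\left(-3,2 \left(-2\right) \right)} \right)} = 4 \cdot 2 \left(1 + 2\right) = 4 \cdot 2 \cdot 3 = 4 \cdot 6 = 24$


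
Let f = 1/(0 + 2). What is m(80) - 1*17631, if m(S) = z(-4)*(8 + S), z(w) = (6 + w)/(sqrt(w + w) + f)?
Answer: (-70524*sqrt(2) + 17279*I)/(-I + 4*sqrt(2)) ≈ -17620.0 - 60.34*I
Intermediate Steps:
f = 1/2 ≈ 0.50000
z(w) = (6 + w)/(1/2 + sqrt(2)*sqrt(w)) (z(w) = (6 + w)/(sqrt(w + w) + 1/2) = (6 + w)/(sqrt(2*w) + 1/2) = (6 + w)/(sqrt(2)*sqrt(w) + 1/2) = (6 + w)/(1/2 + sqrt(2)*sqrt(w)))
m(S) = 4*(8 + S)/(1 + 4*I*sqrt(2)) (m(S) = (2*(6 - 4)/(1 + 2*sqrt(2)*sqrt(-4)))*(8 + S) = (2*2/(1 + 2*sqrt(2)*(2*I)))*(8 + S) = (2*2/(1 + 4*I*sqrt(2)))*(8 + S) = (4/(1 + 4*I*sqrt(2)))*(8 + S) = 4*(8 + S)/(1 + 4*I*sqrt(2)))
m(80) - 1*17631 = (32/33 + (4/33)*80 - 128*I*sqrt(2)/33 - 16/33*I*80*sqrt(2)) - 1*17631 = (32/33 + 320/33 - 128*I*sqrt(2)/33 - 1280*I*sqrt(2)/33) - 17631 = (32/3 - 128*I*sqrt(2)/3) - 17631 = -52861/3 - 128*I*sqrt(2)/3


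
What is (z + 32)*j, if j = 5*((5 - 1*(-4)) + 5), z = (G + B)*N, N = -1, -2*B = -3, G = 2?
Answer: 1995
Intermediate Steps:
B = 3/2 (B = -1/2*(-3) = 3/2 ≈ 1.5000)
z = -7/2 (z = (2 + 3/2)*(-1) = (7/2)*(-1) = -7/2 ≈ -3.5000)
j = 70 (j = 5*((5 + 4) + 5) = 5*(9 + 5) = 5*14 = 70)
(z + 32)*j = (-7/2 + 32)*70 = (57/2)*70 = 1995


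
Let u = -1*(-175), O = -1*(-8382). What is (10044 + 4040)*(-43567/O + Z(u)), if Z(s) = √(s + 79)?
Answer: -306798814/4191 + 14084*√254 ≈ 1.5126e+5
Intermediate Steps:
O = 8382
u = 175
Z(s) = √(79 + s)
(10044 + 4040)*(-43567/O + Z(u)) = (10044 + 4040)*(-43567/8382 + √(79 + 175)) = 14084*(-43567*1/8382 + √254) = 14084*(-43567/8382 + √254) = -306798814/4191 + 14084*√254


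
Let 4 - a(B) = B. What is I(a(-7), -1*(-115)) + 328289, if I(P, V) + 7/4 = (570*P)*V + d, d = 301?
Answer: 4198553/4 ≈ 1.0496e+6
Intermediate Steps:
a(B) = 4 - B
I(P, V) = 1197/4 + 570*P*V (I(P, V) = -7/4 + ((570*P)*V + 301) = -7/4 + (570*P*V + 301) = -7/4 + (301 + 570*P*V) = 1197/4 + 570*P*V)
I(a(-7), -1*(-115)) + 328289 = (1197/4 + 570*(4 - 1*(-7))*(-1*(-115))) + 328289 = (1197/4 + 570*(4 + 7)*115) + 328289 = (1197/4 + 570*11*115) + 328289 = (1197/4 + 721050) + 328289 = 2885397/4 + 328289 = 4198553/4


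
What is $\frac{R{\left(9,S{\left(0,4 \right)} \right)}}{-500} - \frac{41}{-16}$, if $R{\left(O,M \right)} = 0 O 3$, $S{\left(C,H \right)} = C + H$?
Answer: $\frac{41}{16} \approx 2.5625$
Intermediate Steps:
$R{\left(O,M \right)} = 0$ ($R{\left(O,M \right)} = 0 \cdot 3 = 0$)
$\frac{R{\left(9,S{\left(0,4 \right)} \right)}}{-500} - \frac{41}{-16} = \frac{0}{-500} - \frac{41}{-16} = 0 \left(- \frac{1}{500}\right) - - \frac{41}{16} = 0 + \frac{41}{16} = \frac{41}{16}$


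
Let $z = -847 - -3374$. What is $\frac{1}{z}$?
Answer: $\frac{1}{2527} \approx 0.00039573$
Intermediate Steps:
$z = 2527$ ($z = -847 + 3374 = 2527$)
$\frac{1}{z} = \frac{1}{2527}$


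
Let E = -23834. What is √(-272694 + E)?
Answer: 4*I*√18533 ≈ 544.54*I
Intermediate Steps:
√(-272694 + E) = √(-272694 - 23834) = √(-296528) = 4*I*√18533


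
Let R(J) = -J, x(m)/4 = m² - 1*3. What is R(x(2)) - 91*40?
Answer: -3644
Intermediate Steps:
x(m) = -12 + 4*m² (x(m) = 4*(m² - 1*3) = 4*(m² - 3) = 4*(-3 + m²) = -12 + 4*m²)
R(x(2)) - 91*40 = -(-12 + 4*2²) - 91*40 = -(-12 + 4*4) - 3640 = -(-12 + 16) - 3640 = -1*4 - 3640 = -4 - 3640 = -3644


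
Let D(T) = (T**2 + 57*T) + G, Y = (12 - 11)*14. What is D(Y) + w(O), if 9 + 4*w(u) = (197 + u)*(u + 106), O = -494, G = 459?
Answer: 121039/4 ≈ 30260.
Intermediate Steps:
w(u) = -9/4 + (106 + u)*(197 + u)/4 (w(u) = -9/4 + ((197 + u)*(u + 106))/4 = -9/4 + ((197 + u)*(106 + u))/4 = -9/4 + ((106 + u)*(197 + u))/4 = -9/4 + (106 + u)*(197 + u)/4)
Y = 14 (Y = 1*14 = 14)
D(T) = 459 + T**2 + 57*T (D(T) = (T**2 + 57*T) + 459 = 459 + T**2 + 57*T)
D(Y) + w(O) = (459 + 14**2 + 57*14) + (20873/4 + (1/4)*(-494)**2 + (303/4)*(-494)) = (459 + 196 + 798) + (20873/4 + (1/4)*244036 - 74841/2) = 1453 + (20873/4 + 61009 - 74841/2) = 1453 + 115227/4 = 121039/4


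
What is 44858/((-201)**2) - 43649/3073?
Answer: -1625614615/124152273 ≈ -13.094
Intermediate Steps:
44858/((-201)**2) - 43649/3073 = 44858/40401 - 43649*1/3073 = 44858*(1/40401) - 43649/3073 = 44858/40401 - 43649/3073 = -1625614615/124152273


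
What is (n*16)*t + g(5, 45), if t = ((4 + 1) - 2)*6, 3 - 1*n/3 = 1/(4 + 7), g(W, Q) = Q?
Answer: 28143/11 ≈ 2558.5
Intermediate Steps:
n = 96/11 (n = 9 - 3/(4 + 7) = 9 - 3/11 = 96/11 ≈ 8.7273)
t = 18 (t = (5 - 2)*6 = 3*6 = 18)
(n*16)*t + g(5, 45) = ((96/11)*16)*18 + 45 = (1536/11)*18 + 45 = 27648/11 + 45 = 28143/11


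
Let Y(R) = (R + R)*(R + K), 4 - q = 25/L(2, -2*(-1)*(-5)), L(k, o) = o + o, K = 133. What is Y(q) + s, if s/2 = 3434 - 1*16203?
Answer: -192691/8 ≈ -24086.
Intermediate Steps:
L(k, o) = 2*o
s = -25538 (s = 2*(3434 - 1*16203) = 2*(3434 - 16203) = 2*(-12769) = -25538)
q = 21/4 (q = 4 - 25/(2*(-2*(-1)*(-5))) = 4 - 25/(2*(2*(-5))) = 4 - 25/(2*(-10)) = 4 - 25/(-20) = 4 - 25*(-1)/20 = 4 - 1*(-5/4) = 4 + 5/4 = 21/4 ≈ 5.2500)
Y(R) = 2*R*(133 + R) (Y(R) = (R + R)*(R + 133) = (2*R)*(133 + R) = 2*R*(133 + R))
Y(q) + s = 2*(21/4)*(133 + 21/4) - 25538 = 2*(21/4)*(553/4) - 25538 = 11613/8 - 25538 = -192691/8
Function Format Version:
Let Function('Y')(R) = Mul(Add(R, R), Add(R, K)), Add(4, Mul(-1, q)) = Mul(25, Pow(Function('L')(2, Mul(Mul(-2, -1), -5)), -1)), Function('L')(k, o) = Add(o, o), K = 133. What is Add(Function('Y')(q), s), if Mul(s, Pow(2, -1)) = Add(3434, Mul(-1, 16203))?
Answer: Rational(-192691, 8) ≈ -24086.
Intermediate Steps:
Function('L')(k, o) = Mul(2, o)
s = -25538 (s = Mul(2, Add(3434, Mul(-1, 16203))) = Mul(2, Add(3434, -16203)) = Mul(2, -12769) = -25538)
q = Rational(21, 4) (q = Add(4, Mul(-1, Mul(25, Pow(Mul(2, Mul(Mul(-2, -1), -5)), -1)))) = Add(4, Mul(-1, Mul(25, Pow(Mul(2, Mul(2, -5)), -1)))) = Add(4, Mul(-1, Mul(25, Pow(Mul(2, -10), -1)))) = Add(4, Mul(-1, Mul(25, Pow(-20, -1)))) = Add(4, Mul(-1, Mul(25, Rational(-1, 20)))) = Add(4, Mul(-1, Rational(-5, 4))) = Add(4, Rational(5, 4)) = Rational(21, 4) ≈ 5.2500)
Function('Y')(R) = Mul(2, R, Add(133, R)) (Function('Y')(R) = Mul(Add(R, R), Add(R, 133)) = Mul(Mul(2, R), Add(133, R)) = Mul(2, R, Add(133, R)))
Add(Function('Y')(q), s) = Add(Mul(2, Rational(21, 4), Add(133, Rational(21, 4))), -25538) = Add(Mul(2, Rational(21, 4), Rational(553, 4)), -25538) = Add(Rational(11613, 8), -25538) = Rational(-192691, 8)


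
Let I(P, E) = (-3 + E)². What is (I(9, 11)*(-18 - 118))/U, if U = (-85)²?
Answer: -512/425 ≈ -1.2047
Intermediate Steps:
U = 7225
(I(9, 11)*(-18 - 118))/U = ((-3 + 11)²*(-18 - 118))/7225 = (8²*(-136))*(1/7225) = (64*(-136))*(1/7225) = -8704*1/7225 = -512/425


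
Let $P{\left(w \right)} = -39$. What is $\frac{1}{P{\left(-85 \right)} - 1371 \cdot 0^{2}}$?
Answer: $- \frac{1}{39} \approx -0.025641$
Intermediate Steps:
$\frac{1}{P{\left(-85 \right)} - 1371 \cdot 0^{2}} = \frac{1}{-39 - 1371 \cdot 0^{2}} = \frac{1}{-39 - 0} = \frac{1}{-39 + 0} = \frac{1}{-39} = - \frac{1}{39}$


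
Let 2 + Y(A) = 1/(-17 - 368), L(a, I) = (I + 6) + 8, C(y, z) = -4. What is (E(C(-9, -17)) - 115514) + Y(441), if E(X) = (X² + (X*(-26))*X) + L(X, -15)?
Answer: -44628046/385 ≈ -1.1592e+5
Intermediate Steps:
L(a, I) = 14 + I (L(a, I) = (6 + I) + 8 = 14 + I)
Y(A) = -771/385 (Y(A) = -2 + 1/(-17 - 368) = -2 + 1/(-385) = -2 - 1/385 = -771/385)
E(X) = -1 - 25*X² (E(X) = (X² + (X*(-26))*X) + (14 - 15) = (X² + (-26*X)*X) - 1 = (X² - 26*X²) - 1 = -25*X² - 1 = -1 - 25*X²)
(E(C(-9, -17)) - 115514) + Y(441) = ((-1 - 25*(-4)²) - 115514) - 771/385 = ((-1 - 25*16) - 115514) - 771/385 = ((-1 - 400) - 115514) - 771/385 = (-401 - 115514) - 771/385 = -115915 - 771/385 = -44628046/385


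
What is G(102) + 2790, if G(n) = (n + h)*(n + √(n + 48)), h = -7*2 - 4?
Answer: 11358 + 420*√6 ≈ 12387.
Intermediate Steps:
h = -18 (h = -14 - 4 = -18)
G(n) = (-18 + n)*(n + √(48 + n)) (G(n) = (n - 18)*(n + √(n + 48)) = (-18 + n)*(n + √(48 + n)))
G(102) + 2790 = (102² - 18*102 - 18*√(48 + 102) + 102*√(48 + 102)) + 2790 = (10404 - 1836 - 90*√6 + 102*√150) + 2790 = (10404 - 1836 - 90*√6 + 102*(5*√6)) + 2790 = (10404 - 1836 - 90*√6 + 510*√6) + 2790 = (8568 + 420*√6) + 2790 = 11358 + 420*√6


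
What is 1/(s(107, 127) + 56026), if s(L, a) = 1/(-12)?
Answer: 12/672311 ≈ 1.7849e-5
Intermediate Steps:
s(L, a) = -1/12
1/(s(107, 127) + 56026) = 1/(-1/12 + 56026) = 1/(672311/12) = 12/672311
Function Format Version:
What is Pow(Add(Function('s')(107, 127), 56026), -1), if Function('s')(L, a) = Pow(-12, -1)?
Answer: Rational(12, 672311) ≈ 1.7849e-5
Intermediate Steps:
Function('s')(L, a) = Rational(-1, 12)
Pow(Add(Function('s')(107, 127), 56026), -1) = Pow(Add(Rational(-1, 12), 56026), -1) = Pow(Rational(672311, 12), -1) = Rational(12, 672311)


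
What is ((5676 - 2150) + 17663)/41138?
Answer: 21189/41138 ≈ 0.51507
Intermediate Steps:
((5676 - 2150) + 17663)/41138 = (3526 + 17663)*(1/41138) = 21189*(1/41138) = 21189/41138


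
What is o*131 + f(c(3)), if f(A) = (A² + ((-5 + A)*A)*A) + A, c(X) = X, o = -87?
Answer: -11403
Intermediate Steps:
f(A) = A + A² + A²*(-5 + A) (f(A) = (A² + (A*(-5 + A))*A) + A = (A² + A²*(-5 + A)) + A = A + A² + A²*(-5 + A))
o*131 + f(c(3)) = -87*131 + 3*(1 + 3² - 4*3) = -11397 + 3*(1 + 9 - 12) = -11397 + 3*(-2) = -11397 - 6 = -11403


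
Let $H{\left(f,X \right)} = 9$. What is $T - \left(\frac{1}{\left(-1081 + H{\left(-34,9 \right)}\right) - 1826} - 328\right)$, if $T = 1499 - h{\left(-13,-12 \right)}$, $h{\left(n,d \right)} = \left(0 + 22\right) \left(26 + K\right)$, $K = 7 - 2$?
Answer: $\frac{3318211}{2898} \approx 1145.0$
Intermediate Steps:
$K = 5$
$h{\left(n,d \right)} = 682$ ($h{\left(n,d \right)} = \left(0 + 22\right) \left(26 + 5\right) = 22 \cdot 31 = 682$)
$T = 817$ ($T = 1499 - 682 = 817$)
$T - \left(\frac{1}{\left(-1081 + H{\left(-34,9 \right)}\right) - 1826} - 328\right) = 817 - \left(\frac{1}{\left(-1081 + 9\right) - 1826} - 328\right) = 817 - \left(\frac{1}{-1072 - 1826} - 328\right) = 817 - \left(\frac{1}{-2898} - 328\right) = 817 - \left(- \frac{1}{2898} - 328\right) = 817 - - \frac{950545}{2898} = 817 + \frac{950545}{2898} = \frac{3318211}{2898}$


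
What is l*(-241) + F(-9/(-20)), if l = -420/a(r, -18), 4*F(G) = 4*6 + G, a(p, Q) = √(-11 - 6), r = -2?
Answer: 489/80 - 101220*I*√17/17 ≈ 6.1125 - 24549.0*I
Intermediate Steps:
a(p, Q) = I*√17 (a(p, Q) = √(-17) = I*√17)
F(G) = 6 + G/4 (F(G) = (4*6 + G)/4 = (24 + G)/4 = 6 + G/4)
l = 420*I*√17/17 (l = -420*(-I*√17/17) = -(-420)*I*√17/17 = 420*I*√17/17 ≈ 101.86*I)
l*(-241) + F(-9/(-20)) = (420*I*√17/17)*(-241) + (6 + (-9/(-20))/4) = -101220*I*√17/17 + (6 + (-9*(-1/20))/4) = -101220*I*√17/17 + (6 + (¼)*(9/20)) = -101220*I*√17/17 + (6 + 9/80) = -101220*I*√17/17 + 489/80 = 489/80 - 101220*I*√17/17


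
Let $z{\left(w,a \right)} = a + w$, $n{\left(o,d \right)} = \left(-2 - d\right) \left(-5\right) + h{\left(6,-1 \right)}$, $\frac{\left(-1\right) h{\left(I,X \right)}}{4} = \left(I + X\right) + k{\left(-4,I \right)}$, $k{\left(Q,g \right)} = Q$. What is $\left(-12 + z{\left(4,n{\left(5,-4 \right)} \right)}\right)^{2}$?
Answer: $484$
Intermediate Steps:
$h{\left(I,X \right)} = 16 - 4 I - 4 X$ ($h{\left(I,X \right)} = - 4 \left(\left(I + X\right) - 4\right) = - 4 \left(-4 + I + X\right) = 16 - 4 I - 4 X$)
$n{\left(o,d \right)} = 6 + 5 d$ ($n{\left(o,d \right)} = \left(-2 - d\right) \left(-5\right) - 4 = \left(10 + 5 d\right) + \left(16 - 24 + 4\right) = \left(10 + 5 d\right) - 4 = 6 + 5 d$)
$\left(-12 + z{\left(4,n{\left(5,-4 \right)} \right)}\right)^{2} = \left(-12 + \left(\left(6 + 5 \left(-4\right)\right) + 4\right)\right)^{2} = \left(-12 + \left(\left(6 - 20\right) + 4\right)\right)^{2} = \left(-12 + \left(-14 + 4\right)\right)^{2} = \left(-12 - 10\right)^{2} = \left(-22\right)^{2} = 484$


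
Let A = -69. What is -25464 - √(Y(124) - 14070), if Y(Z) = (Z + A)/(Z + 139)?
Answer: -25464 - 23*I*√1839685/263 ≈ -25464.0 - 118.62*I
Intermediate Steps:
Y(Z) = (-69 + Z)/(139 + Z) (Y(Z) = (Z - 69)/(Z + 139) = (-69 + Z)/(139 + Z))
-25464 - √(Y(124) - 14070) = -25464 - √((-69 + 124)/(139 + 124) - 14070) = -25464 - √(55/263 - 14070) = -25464 - √(-3700355/263) = -25464 - 23*I*√1839685/263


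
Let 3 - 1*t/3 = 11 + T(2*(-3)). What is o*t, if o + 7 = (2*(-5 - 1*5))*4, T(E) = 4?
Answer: 3132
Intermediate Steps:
t = -36 (t = 9 - 3*(11 + 4) = 9 - 3*15 = 9 - 45 = -36)
o = -87 (o = -7 + (2*(-5 - 1*5))*4 = -7 + (2*(-5 - 5))*4 = -7 + (2*(-10))*4 = -7 - 20*4 = -7 - 80 = -87)
o*t = -87*(-36) = 3132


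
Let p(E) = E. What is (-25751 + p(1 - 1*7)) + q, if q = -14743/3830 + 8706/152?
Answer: -3740898019/145540 ≈ -25704.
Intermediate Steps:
q = 7775761/145540 (q = -14743*1/3830 + 8706*(1/152) = -14743/3830 + 4353/76 = 7775761/145540 ≈ 53.427)
(-25751 + p(1 - 1*7)) + q = (-25751 + (1 - 1*7)) + 7775761/145540 = (-25751 + (1 - 7)) + 7775761/145540 = (-25751 - 6) + 7775761/145540 = -25757 + 7775761/145540 = -3740898019/145540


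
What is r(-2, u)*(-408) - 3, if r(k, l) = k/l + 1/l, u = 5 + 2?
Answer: 387/7 ≈ 55.286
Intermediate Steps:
u = 7
r(k, l) = 1/l + k/l (r(k, l) = k/l + 1/l = 1/l + k/l)
r(-2, u)*(-408) - 3 = ((1 - 2)/7)*(-408) - 3 = ((⅐)*(-1))*(-408) - 3 = -⅐*(-408) - 3 = 408/7 - 3 = 387/7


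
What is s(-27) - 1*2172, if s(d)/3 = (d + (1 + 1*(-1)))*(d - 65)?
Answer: 5280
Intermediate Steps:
s(d) = 3*d*(-65 + d) (s(d) = 3*((d + (1 + 1*(-1)))*(d - 65)) = 3*((d + (1 - 1))*(-65 + d)) = 3*((d + 0)*(-65 + d)) = 3*(d*(-65 + d)) = 3*d*(-65 + d))
s(-27) - 1*2172 = 3*(-27)*(-65 - 27) - 1*2172 = 3*(-27)*(-92) - 2172 = 7452 - 2172 = 5280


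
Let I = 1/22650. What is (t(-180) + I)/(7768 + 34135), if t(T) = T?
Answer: -4076999/949102950 ≈ -0.0042956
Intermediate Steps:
I = 1/22650 ≈ 4.4150e-5
(t(-180) + I)/(7768 + 34135) = (-180 + 1/22650)/(7768 + 34135) = -4076999/22650/41903 = -4076999/22650*1/41903 = -4076999/949102950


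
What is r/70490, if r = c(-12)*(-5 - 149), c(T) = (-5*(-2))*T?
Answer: 264/1007 ≈ 0.26217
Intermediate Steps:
c(T) = 10*T
r = 18480 (r = (10*(-12))*(-5 - 149) = -120*(-154) = 18480)
r/70490 = 18480/70490 = 18480*(1/70490) = 264/1007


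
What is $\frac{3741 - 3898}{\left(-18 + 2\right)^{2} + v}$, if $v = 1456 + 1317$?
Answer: $- \frac{157}{3029} \approx -0.051832$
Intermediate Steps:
$v = 2773$
$\frac{3741 - 3898}{\left(-18 + 2\right)^{2} + v} = \frac{3741 - 3898}{\left(-18 + 2\right)^{2} + 2773} = - \frac{157}{\left(-16\right)^{2} + 2773} = - \frac{157}{256 + 2773} = - \frac{157}{3029}$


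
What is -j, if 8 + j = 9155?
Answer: -9147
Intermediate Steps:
j = 9147 (j = -8 + 9155 = 9147)
-j = -1*9147 = -9147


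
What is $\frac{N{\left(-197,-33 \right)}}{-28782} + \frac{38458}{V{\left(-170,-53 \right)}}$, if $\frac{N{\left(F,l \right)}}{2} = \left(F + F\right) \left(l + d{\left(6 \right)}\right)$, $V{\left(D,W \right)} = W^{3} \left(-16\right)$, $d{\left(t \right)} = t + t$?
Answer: $- \frac{3192580615}{5713303752} \approx -0.5588$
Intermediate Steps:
$d{\left(t \right)} = 2 t$
$V{\left(D,W \right)} = - 16 W^{3}$
$N{\left(F,l \right)} = 4 F \left(12 + l\right)$ ($N{\left(F,l \right)} = 2 \left(F + F\right) \left(l + 2 \cdot 6\right) = 2 \cdot 2 F \left(l + 12\right) = 2 \cdot 2 F \left(12 + l\right) = 4 F \left(12 + l\right)$)
$\frac{N{\left(-197,-33 \right)}}{-28782} + \frac{38458}{V{\left(-170,-53 \right)}} = \frac{4 \left(-197\right) \left(12 - 33\right)}{-28782} + \frac{38458}{\left(-16\right) \left(-53\right)^{3}} = 4 \left(-197\right) \left(-21\right) \left(- \frac{1}{28782}\right) + \frac{38458}{\left(-16\right) \left(-148877\right)} = 16548 \left(- \frac{1}{28782}\right) + \frac{38458}{2382032} = - \frac{2758}{4797} + 38458 \cdot \frac{1}{2382032} = - \frac{2758}{4797} + \frac{19229}{1191016} = - \frac{3192580615}{5713303752}$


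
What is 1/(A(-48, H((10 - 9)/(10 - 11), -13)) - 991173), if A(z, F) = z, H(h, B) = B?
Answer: -1/991221 ≈ -1.0089e-6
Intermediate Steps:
1/(A(-48, H((10 - 9)/(10 - 11), -13)) - 991173) = 1/(-48 - 991173) = 1/(-991221) = -1/991221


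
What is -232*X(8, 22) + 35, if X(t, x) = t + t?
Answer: -3677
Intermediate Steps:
X(t, x) = 2*t
-232*X(8, 22) + 35 = -464*8 + 35 = -232*16 + 35 = -3712 + 35 = -3677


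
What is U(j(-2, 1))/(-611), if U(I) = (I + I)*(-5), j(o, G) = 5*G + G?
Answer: 60/611 ≈ 0.098200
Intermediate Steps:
j(o, G) = 6*G
U(I) = -10*I (U(I) = (2*I)*(-5) = -10*I)
U(j(-2, 1))/(-611) = -60/(-611) = -10*6*(-1/611) = -60*(-1/611) = 60/611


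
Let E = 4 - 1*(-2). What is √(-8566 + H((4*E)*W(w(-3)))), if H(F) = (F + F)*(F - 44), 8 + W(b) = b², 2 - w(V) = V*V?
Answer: √1841354 ≈ 1357.0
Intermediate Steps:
E = 6 (E = 4 + 2 = 6)
w(V) = 2 - V² (w(V) = 2 - V*V = 2 - V²)
W(b) = -8 + b²
H(F) = 2*F*(-44 + F) (H(F) = (2*F)*(-44 + F) = 2*F*(-44 + F))
√(-8566 + H((4*E)*W(w(-3)))) = √(-8566 + 2*((4*6)*(-8 + (2 - 1*(-3)²)²))*(-44 + (4*6)*(-8 + (2 - 1*(-3)²)²))) = √(-8566 + 2*(24*(-8 + (2 - 1*9)²))*(-44 + 24*(-8 + (2 - 1*9)²))) = √(-8566 + 2*(24*(-8 + (2 - 9)²))*(-44 + 24*(-8 + (2 - 9)²))) = √(-8566 + 2*(24*(-8 + (-7)²))*(-44 + 24*(-8 + (-7)²))) = √(-8566 + 2*(24*(-8 + 49))*(-44 + 24*(-8 + 49))) = √(-8566 + 2*(24*41)*(-44 + 24*41)) = √(-8566 + 2*984*(-44 + 984)) = √(-8566 + 2*984*940) = √(-8566 + 1849920) = √1841354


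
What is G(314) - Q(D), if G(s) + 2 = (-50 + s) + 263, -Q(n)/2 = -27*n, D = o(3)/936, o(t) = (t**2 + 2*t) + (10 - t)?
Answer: 13617/26 ≈ 523.73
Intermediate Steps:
o(t) = 10 + t + t**2
D = 11/468 (D = (10 + 3 + 3**2)/936 = (10 + 3 + 9)*(1/936) = 22*(1/936) = 11/468 ≈ 0.023504)
Q(n) = 54*n (Q(n) = -(-54)*n = 54*n)
G(s) = 211 + s (G(s) = -2 + ((-50 + s) + 263) = -2 + (213 + s) = 211 + s)
G(314) - Q(D) = (211 + 314) - 54*11/468 = 525 - 1*33/26 = 525 - 33/26 = 13617/26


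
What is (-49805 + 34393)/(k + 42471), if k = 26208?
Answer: -15412/68679 ≈ -0.22441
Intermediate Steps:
(-49805 + 34393)/(k + 42471) = (-49805 + 34393)/(26208 + 42471) = -15412/68679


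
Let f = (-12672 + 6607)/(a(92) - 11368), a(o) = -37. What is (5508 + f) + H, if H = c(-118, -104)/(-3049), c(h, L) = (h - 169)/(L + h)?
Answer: 8504945017111/1543958718 ≈ 5508.5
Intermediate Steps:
c(h, L) = (-169 + h)/(L + h)
f = 1213/2281 (f = (-12672 + 6607)/(-37 - 11368) = -6065/(-11405) = -6065*(-1/11405) = 1213/2281 ≈ 0.53178)
H = -287/676878 (H = ((-169 - 118)/(-104 - 118))/(-3049) = (-287/(-222))*(-1/3049) = -1/222*(-287)*(-1/3049) = (287/222)*(-1/3049) = -287/676878 ≈ -0.00042401)
(5508 + f) + H = (5508 + 1213/2281) - 287/676878 = 12564961/2281 - 287/676878 = 8504945017111/1543958718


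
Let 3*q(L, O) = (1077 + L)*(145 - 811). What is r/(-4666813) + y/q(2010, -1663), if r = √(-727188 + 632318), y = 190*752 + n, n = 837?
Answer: -419/1998 - I*√94870/4666813 ≈ -0.20971 - 6.6e-5*I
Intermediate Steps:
q(L, O) = -239094 - 222*L (q(L, O) = ((1077 + L)*(145 - 811))/3 = ((1077 + L)*(-666))/3 = (-717282 - 666*L)/3 = -239094 - 222*L)
y = 143717 (y = 190*752 + 837 = 142880 + 837 = 143717)
r = I*√94870 (r = √(-94870) = I*√94870 ≈ 308.01*I)
r/(-4666813) + y/q(2010, -1663) = (I*√94870)/(-4666813) + 143717/(-239094 - 222*2010) = (I*√94870)*(-1/4666813) + 143717/(-239094 - 446220) = -I*√94870/4666813 + 143717/(-685314) = -I*√94870/4666813 + 143717*(-1/685314) = -I*√94870/4666813 - 419/1998 = -419/1998 - I*√94870/4666813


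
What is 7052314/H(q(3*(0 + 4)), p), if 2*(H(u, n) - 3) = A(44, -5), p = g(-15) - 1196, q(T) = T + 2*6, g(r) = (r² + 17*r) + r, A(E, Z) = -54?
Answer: -3526157/12 ≈ -2.9385e+5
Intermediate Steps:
g(r) = r² + 18*r
q(T) = 12 + T (q(T) = T + 12 = 12 + T)
p = -1241 (p = -15*(18 - 15) - 1196 = -15*3 - 1196 = -45 - 1196 = -1241)
H(u, n) = -24 (H(u, n) = 3 + (½)*(-54) = 3 - 27 = -24)
7052314/H(q(3*(0 + 4)), p) = 7052314/(-24) = 7052314*(-1/24) = -3526157/12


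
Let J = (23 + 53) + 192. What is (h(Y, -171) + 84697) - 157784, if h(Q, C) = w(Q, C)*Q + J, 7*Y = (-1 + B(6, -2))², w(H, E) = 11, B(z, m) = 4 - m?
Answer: -509458/7 ≈ -72780.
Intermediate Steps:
J = 268 (J = 76 + 192 = 268)
Y = 25/7 (Y = (-1 + (4 - 1*(-2)))²/7 = (-1 + (4 + 2))²/7 = (-1 + 6)²/7 = (⅐)*5² = (⅐)*25 = 25/7 ≈ 3.5714)
h(Q, C) = 268 + 11*Q (h(Q, C) = 11*Q + 268 = 268 + 11*Q)
(h(Y, -171) + 84697) - 157784 = ((268 + 11*(25/7)) + 84697) - 157784 = ((268 + 275/7) + 84697) - 157784 = (2151/7 + 84697) - 157784 = 595030/7 - 157784 = -509458/7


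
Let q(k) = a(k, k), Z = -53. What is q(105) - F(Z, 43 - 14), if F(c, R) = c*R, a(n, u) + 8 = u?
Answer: 1634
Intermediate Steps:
a(n, u) = -8 + u
F(c, R) = R*c
q(k) = -8 + k
q(105) - F(Z, 43 - 14) = (-8 + 105) - (43 - 14)*(-53) = 97 - 29*(-53) = 97 - 1*(-1537) = 97 + 1537 = 1634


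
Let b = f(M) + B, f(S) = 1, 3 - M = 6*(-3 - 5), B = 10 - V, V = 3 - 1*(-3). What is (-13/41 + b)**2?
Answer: 36864/1681 ≈ 21.930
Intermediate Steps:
V = 6 (V = 3 + 3 = 6)
B = 4 (B = 10 - 1*6 = 10 - 6 = 4)
M = 51 (M = 3 - 6*(-3 - 5) = 3 - 6*(-8) = 3 - 1*(-48) = 3 + 48 = 51)
b = 5 (b = 1 + 4 = 5)
(-13/41 + b)**2 = (-13/41 + 5)**2 = (192/41)**2 = 36864/1681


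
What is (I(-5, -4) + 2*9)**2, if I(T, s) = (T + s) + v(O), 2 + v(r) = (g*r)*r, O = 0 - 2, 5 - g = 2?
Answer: 361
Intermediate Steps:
g = 3 (g = 5 - 1*2 = 5 - 2 = 3)
O = -2
v(r) = -2 + 3*r**2 (v(r) = -2 + (3*r)*r = -2 + 3*r**2)
I(T, s) = 10 + T + s (I(T, s) = (T + s) + (-2 + 3*(-2)**2) = (T + s) + (-2 + 3*4) = (T + s) + (-2 + 12) = (T + s) + 10 = 10 + T + s)
(I(-5, -4) + 2*9)**2 = ((10 - 5 - 4) + 2*9)**2 = (1 + 18)**2 = 19**2 = 361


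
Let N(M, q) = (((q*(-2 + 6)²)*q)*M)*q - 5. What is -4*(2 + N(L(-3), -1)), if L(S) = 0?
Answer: 12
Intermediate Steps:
N(M, q) = -5 + 16*M*q³ (N(M, q) = (((q*4²)*q)*M)*q - 5 = (((q*16)*q)*M)*q - 5 = (((16*q)*q)*M)*q - 5 = ((16*q²)*M)*q - 5 = (16*M*q²)*q - 5 = 16*M*q³ - 5 = -5 + 16*M*q³)
-4*(2 + N(L(-3), -1)) = -4*(2 + (-5 + 16*0*(-1)³)) = -4*(2 + (-5 + 16*0*(-1))) = -4*(2 + (-5 + 0)) = -4*(2 - 5) = -4*(-3) = 12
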